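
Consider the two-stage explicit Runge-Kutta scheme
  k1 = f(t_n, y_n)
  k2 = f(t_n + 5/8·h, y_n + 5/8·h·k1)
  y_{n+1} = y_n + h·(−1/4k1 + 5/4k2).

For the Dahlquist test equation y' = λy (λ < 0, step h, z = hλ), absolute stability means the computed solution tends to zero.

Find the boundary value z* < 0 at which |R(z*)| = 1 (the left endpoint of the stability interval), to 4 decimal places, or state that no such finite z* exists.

Test eqn y'=λy, z=hλ:
  k1=λy_n ⇒ h·k1=z·y_n;  k2=λ(1+5/8z)y_n ⇒ h·k2=z(1+5/8z)y_n
  y_{n+1}/y_n = 1 − 1/4z + 5/4z(1+5/8z) = 1 + z + 25/32z²
  R(z) = 1 + z + 25/32z².

Need |R(x)|<1, x<0.
x=-1.79: |R|=1.7132
R=1: x+25/32x²=0 ⇒ x=−32/25=-1.2800; min R=1−1/(4·25/32)=0.6800>−1
Confirm numerically:
  x=-1.196: |R|=0.92151 <1
  x=-1.132: |R|=0.86911 <1
  x=-0.743: |R|=0.68829 <1
  x=-1.708: |R|=1.57111 >1
  x=-1.612: |R|=1.41811 >1
  x=-1.479: |R|=1.22994 >1
Interval (-1.2800, 0).

z* = -1.2800.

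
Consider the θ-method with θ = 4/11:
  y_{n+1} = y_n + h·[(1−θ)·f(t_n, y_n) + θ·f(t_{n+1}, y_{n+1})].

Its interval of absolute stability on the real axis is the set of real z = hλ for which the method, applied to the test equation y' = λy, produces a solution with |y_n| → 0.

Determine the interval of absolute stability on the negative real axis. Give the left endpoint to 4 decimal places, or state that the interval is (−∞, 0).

(-7.3333, 0).

Set f=λy, z=hλ:
  y_{n+1} = y_n + z·[7/11·y_n + 4/11·y_{n+1}] ⇒ (1 − 4/11z)y_{n+1} = (1 + 7/11z)y_n
  Hence R(z) = (1 + 7/11z)/(1 − 4/11z).

Solve |R(x)|<1 on ℝ⁻.
x=-0.32: |R|=0.7134
R=−1: 1+7/11x = −1+4/11x ⇒ -3/11x=2 ⇒ x=2/(-3/11)=-7.3333
Confirm numerically:
  x=-6.040: |R|=0.88965 <1
  x=-5.259: |R|=0.80575 <1
  x=-4.594: |R|=0.72025 <1
  x=-7.864: |R|=1.03750 >1
  x=-7.553: |R|=1.01599 >1
Stable set (-7.3333, 0).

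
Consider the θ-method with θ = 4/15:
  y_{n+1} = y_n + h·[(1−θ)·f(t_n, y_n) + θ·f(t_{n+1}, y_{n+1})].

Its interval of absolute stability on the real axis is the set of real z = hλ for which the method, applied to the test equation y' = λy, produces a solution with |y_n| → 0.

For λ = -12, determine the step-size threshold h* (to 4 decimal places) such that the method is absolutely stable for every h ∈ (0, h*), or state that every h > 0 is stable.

Set f=λy, z=hλ:
  y_{n+1} = y_n + z·[11/15·y_n + 4/15·y_{n+1}] ⇒ (1 − 4/15z)y_{n+1} = (1 + 11/15z)y_n
  R(z) = (1 + 11/15z)/(1 − 4/15z).

Solve |R(x)|<1 on ℝ⁻.
x=-1.62: |R|=0.1313
R=−1: 1+11/15x = −1+4/15x ⇒ -7/15x=2 ⇒ x=2/(-7/15)=-4.2857
Confirm numerically:
  x=-3.780: |R|=0.88247 <1
  x=-3.460: |R|=0.79958 <1
  x=-2.212: |R|=0.39131 <1
  x=-1.900: |R|=0.26106 <1
  x=-4.825: |R|=1.11006 >1
  x=-4.402: |R|=1.02496 >1
Interval (-4.2857, 0).

(-4.2857,0); λ=-12 ⇒ h* = (30/7)/12 = 0.3571.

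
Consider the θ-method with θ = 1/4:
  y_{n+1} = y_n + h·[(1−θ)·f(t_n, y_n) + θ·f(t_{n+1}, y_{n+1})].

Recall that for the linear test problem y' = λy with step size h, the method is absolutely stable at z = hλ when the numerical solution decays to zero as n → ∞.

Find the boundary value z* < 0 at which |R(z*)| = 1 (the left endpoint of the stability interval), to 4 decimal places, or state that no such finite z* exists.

With y'=λy (z=hλ):
  y_{n+1} = y_n + z·[3/4·y_n + 1/4·y_{n+1}] ⇒ (1 − 1/4z)y_{n+1} = (1 + 3/4z)y_n
  ⇒ R(z) = (1 + 3/4z)/(1 − 1/4z).

Find x<0 with |R(x)|<1.
x=-1.73: |R|=0.2077
R=−1: 1+3/4x = −1+1/4x ⇒ -1/2x=2 ⇒ x=2/(-1/2)=-4.0000
Confirm numerically:
  x=-3.909: |R|=0.97699 <1
  x=-2.365: |R|=0.48625 <1
  x=-1.948: |R|=0.31002 <1
  x=-4.195: |R|=1.04759 >1
  x=-4.105: |R|=1.02591 >1
  x=-4.029: |R|=1.00722 >1
Stable set (-4.0000, 0).

z* = -4.0000.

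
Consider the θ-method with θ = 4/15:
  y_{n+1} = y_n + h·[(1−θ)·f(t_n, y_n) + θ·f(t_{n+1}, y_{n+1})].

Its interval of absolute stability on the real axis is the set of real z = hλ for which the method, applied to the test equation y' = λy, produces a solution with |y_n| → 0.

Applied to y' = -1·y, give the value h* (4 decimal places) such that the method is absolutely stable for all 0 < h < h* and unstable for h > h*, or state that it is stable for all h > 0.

(-4.2857,0); λ=-1 ⇒ h* = (30/7)/1 = 4.2857.

On y'=λy, z=hλ:
  y_{n+1} = y_n + z·[11/15·y_n + 4/15·y_{n+1}] ⇒ (1 − 4/15z)y_{n+1} = (1 + 11/15z)y_n
  ⇒ R(z) = (1 + 11/15z)/(1 − 4/15z).

Need |R(x)|<1, x<0.
x=-0.77: |R|=0.3612
R=−1: 1+11/15x = −1+4/15x ⇒ -7/15x=2 ⇒ x=2/(-7/15)=-4.2857
Confirm numerically:
  x=-3.407: |R|=0.78514 <1
  x=-3.142: |R|=0.70959 <1
  x=-2.440: |R|=0.47819 <1
  x=-1.994: |R|=0.30179 <1
  x=-4.575: |R|=1.06081 >1
  x=-4.379: |R|=1.02008 >1
Stable set (-4.2857, 0).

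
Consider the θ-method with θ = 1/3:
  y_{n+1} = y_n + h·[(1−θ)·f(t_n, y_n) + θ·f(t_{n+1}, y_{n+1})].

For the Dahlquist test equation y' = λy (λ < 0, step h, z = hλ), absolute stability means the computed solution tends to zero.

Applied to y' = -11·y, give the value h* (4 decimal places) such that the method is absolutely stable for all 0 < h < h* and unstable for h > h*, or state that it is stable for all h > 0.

(-6.0000,0); λ=-11 ⇒ h* = (6)/11 = 0.5455.

Test eqn y'=λy, z=hλ:
  y_{n+1} = y_n + z·[2/3·y_n + 1/3·y_{n+1}] ⇒ (1 − 1/3z)y_{n+1} = (1 + 2/3z)y_n
  so R(z) = (1 + 2/3z)/(1 − 1/3z).

Need |R(x)|<1, x<0.
x=-0.41: |R|=0.6393
R=−1: 1+2/3x = −1+1/3x ⇒ -1/3x=2 ⇒ x=2/(-1/3)=-6.0000
Confirm numerically:
  x=-5.130: |R|=0.89299 <1
  x=-4.445: |R|=0.79113 <1
  x=-3.763: |R|=0.66923 <1
  x=-3.044: |R|=0.51092 <1
  x=-6.446: |R|=1.04722 >1
  x=-6.356: |R|=1.03805 >1
  x=-6.064: |R|=1.00706 >1
Interval (-6.0000, 0).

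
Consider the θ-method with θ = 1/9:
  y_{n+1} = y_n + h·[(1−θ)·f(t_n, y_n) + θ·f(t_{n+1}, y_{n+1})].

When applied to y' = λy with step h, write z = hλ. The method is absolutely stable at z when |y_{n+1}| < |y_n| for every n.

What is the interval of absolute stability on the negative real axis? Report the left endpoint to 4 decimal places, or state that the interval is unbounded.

On y'=λy, z=hλ:
  y_{n+1} = y_n + z·[8/9·y_n + 1/9·y_{n+1}] ⇒ (1 − 1/9z)y_{n+1} = (1 + 8/9z)y_n
  so R(z) = (1 + 8/9z)/(1 − 1/9z).

Boundary: |R(x)|=1, x<0.
x=-1.57: |R|=0.3368
R=−1: 1+8/9x = −1+1/9x ⇒ -7/9x=2 ⇒ x=2/(-7/9)=-2.5714
Confirm numerically:
  x=-2.082: |R|=0.69085 <1
  x=-1.658: |R|=0.40008 <1
  x=-1.566: |R|=0.33390 <1
  x=-3.031: |R|=1.26739 >1
  x=-2.944: |R|=1.21835 >1
  x=-2.783: |R|=1.12569 >1
So |R|<1 on (-2.5714, 0).

(-2.5714, 0).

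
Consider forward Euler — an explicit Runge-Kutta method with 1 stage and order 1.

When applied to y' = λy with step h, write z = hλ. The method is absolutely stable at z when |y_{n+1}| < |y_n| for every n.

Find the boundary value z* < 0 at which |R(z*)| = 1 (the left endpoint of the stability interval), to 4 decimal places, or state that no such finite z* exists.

Set f=λy, z=hλ:
  order 1, 1-stage ⇒ R(z)=1+z
  (e.g. R(-1.04)=-0.04000, |R|=0.04000)

Boundary: |R(x)|=1, x<0.
x=-1.04: |R|=0.0400
|R(-2)|=1.0000 |R(-1.83)|=0.8300 |R(-0.71)|=0.2900
Bisect:
  x_lo=-2.5855 |R|=1.5855  x_hi=-0.0978 |R|=0.9022
  mid=-1.34165 |R|=0.34165 →hi
  mid=-1.96356 |R|=0.96356 →hi
  mid=-2.27452 |R|=1.27452 →lo
  mid=-2.11904 |R|=1.11904 →lo
  mid=-2.04130 |R|=1.04130 →lo
  mid=-2.00243 |R|=1.00243 →lo
  mid=-1.98300 |R|=0.98300 →hi
  ...
  [-2.00000,-1.99985] ⇒ x*=-2.0000
Interval (-2.0000, 0).

z* = -2.0000.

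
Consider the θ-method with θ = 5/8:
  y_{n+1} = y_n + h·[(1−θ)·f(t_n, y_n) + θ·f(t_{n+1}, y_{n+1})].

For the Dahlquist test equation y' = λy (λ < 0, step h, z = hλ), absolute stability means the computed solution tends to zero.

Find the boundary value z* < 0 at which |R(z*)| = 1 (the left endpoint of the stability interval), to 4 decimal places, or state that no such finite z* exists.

(−∞, 0) — no finite endpoint.

With y'=λy (z=hλ):
  y_{n+1} = y_n + z·[3/8·y_n + 5/8·y_{n+1}] ⇒ (1 − 5/8z)y_{n+1} = (1 + 3/8z)y_n
  Hence R(z) = (1 + 3/8z)/(1 − 5/8z).

Need |R(x)|<1, x<0.
x=-1.77: |R|=0.1596
x=-2: |R|=0.1111
x=-10: |R|=0.3793
x=-100: |R|=0.5748
θ=5/8≥1/2 ⇒ |1+3/8x|<|1−5/8x| ∀x<0 ⇒ interval (−∞,0).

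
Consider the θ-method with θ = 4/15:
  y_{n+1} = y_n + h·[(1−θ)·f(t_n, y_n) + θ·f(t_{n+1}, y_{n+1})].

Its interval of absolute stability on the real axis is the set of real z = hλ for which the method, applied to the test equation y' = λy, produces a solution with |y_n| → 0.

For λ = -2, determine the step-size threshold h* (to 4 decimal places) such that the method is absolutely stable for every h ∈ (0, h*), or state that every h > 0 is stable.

(-4.2857,0); λ=-2 ⇒ h* = (30/7)/2 = 2.1429.

Set f=λy, z=hλ:
  y_{n+1} = y_n + z·[11/15·y_n + 4/15·y_{n+1}] ⇒ (1 − 4/15z)y_{n+1} = (1 + 11/15z)y_n
  ⇒ R(z) = (1 + 11/15z)/(1 − 4/15z).

Need |R(x)|<1, x<0.
x=-0.59: |R|=0.4902
R=−1: 1+11/15x = −1+4/15x ⇒ -7/15x=2 ⇒ x=2/(-7/15)=-4.2857
Confirm numerically:
  x=-3.736: |R|=0.87149 <1
  x=-2.107: |R|=0.34903 <1
  x=-1.926: |R|=0.27246 <1
  x=-4.738: |R|=1.09325 >1
  x=-4.733: |R|=1.09227 >1
  x=-4.630: |R|=1.07190 >1
Stable set (-4.2857, 0).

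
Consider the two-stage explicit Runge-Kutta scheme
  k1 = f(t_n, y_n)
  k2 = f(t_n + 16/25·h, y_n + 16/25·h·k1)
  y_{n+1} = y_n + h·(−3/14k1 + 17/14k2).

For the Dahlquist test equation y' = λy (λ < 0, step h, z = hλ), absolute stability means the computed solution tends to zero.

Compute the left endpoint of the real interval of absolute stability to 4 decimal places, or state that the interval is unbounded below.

z* = -1.2868.

On y'=λy, z=hλ:
  k1=λy_n ⇒ h·k1=z·y_n;  k2=λ(1+16/25z)y_n ⇒ h·k2=z(1+16/25z)y_n
  y_{n+1}/y_n = 1 − 3/14z + 17/14z(1+16/25z) = 1 + z + 136/175z²
  Hence R(z) = 1 + z + 136/175z².

Need |R(x)|<1, x<0.
x=-1.64: |R|=1.4502
R=1: x+136/175x²=0 ⇒ x=−175/136=-1.2868; min R=1−1/(4·136/175)=0.6783>−1
Confirm numerically:
  x=-1.106: |R|=0.84463 <1
  x=-0.996: |R|=0.77494 <1
  x=-0.810: |R|=0.69988 <1
  x=-1.738: |R|=1.60947 >1
  x=-1.668: |R|=1.49419 >1
Stable set (-1.2868, 0).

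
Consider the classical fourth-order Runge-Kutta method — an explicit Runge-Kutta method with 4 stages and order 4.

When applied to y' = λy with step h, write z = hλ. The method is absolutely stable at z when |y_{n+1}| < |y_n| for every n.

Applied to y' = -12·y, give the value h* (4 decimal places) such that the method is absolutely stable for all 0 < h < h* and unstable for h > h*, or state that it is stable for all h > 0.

Test eqn y'=λy, z=hλ:
  order 4, 4-stage ⇒ R(z)=1+z+z^2/2+z^3/6+z^4/24
  (e.g. R(-0.47)=0.62518, |R|=0.62518)

Solve |R(x)|<1 on ℝ⁻.
x=-0.47: |R|=0.6252
|R(-3.01)|=1.3951 |R(-2.48)|=0.6292 |R(-1.9)|=0.3048
Bisect:
  x_lo=-3.5079 |R|=2.7597  x_hi=-0.2878 |R|=0.7500
  mid=-1.89783 |R|=0.30432 →hi
  mid=-2.70286 |R|=0.88266 →hi
  mid=-3.10537 |R|=1.60002 →lo
  mid=-2.90411 |R|=1.19443 →lo
  mid=-2.80349 |R|=1.02778 →lo
  mid=-2.75317 |R|=0.95264 →hi
  mid=-2.77833 |R|=0.98955 →hi
  mid=-2.79091 |R|=1.00850 →lo
  ...
  [-2.78540,-2.78521] ⇒ x*=-2.7853
Interval (-2.7853, 0).

(-2.7853,0); λ=-12 ⇒ h* = 0.2321.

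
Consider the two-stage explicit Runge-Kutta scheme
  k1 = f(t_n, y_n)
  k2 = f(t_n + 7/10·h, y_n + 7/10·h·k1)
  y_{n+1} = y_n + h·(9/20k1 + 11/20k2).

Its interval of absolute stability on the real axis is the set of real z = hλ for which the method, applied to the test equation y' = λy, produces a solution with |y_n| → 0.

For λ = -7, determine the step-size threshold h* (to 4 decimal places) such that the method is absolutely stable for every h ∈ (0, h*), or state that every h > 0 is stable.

On y'=λy, z=hλ:
  k1=λy_n ⇒ h·k1=z·y_n;  k2=λ(1+7/10z)y_n ⇒ h·k2=z(1+7/10z)y_n
  y_{n+1}/y_n = 1 + 9/20z + 11/20z(1+7/10z) = 1 + z + 77/200z²
  so R(z) = 1 + z + 77/200z².

Solve |R(x)|<1 on ℝ⁻.
x=-0.77: |R|=0.4583
R=1: x+77/200x²=0 ⇒ x=−200/77=-2.5974; min R=1−1/(4·77/200)=0.3506>−1
Confirm numerically:
  x=-2.521: |R|=0.92584 <1
  x=-2.393: |R|=0.81168 <1
  x=-1.594: |R|=0.38422 <1
  x=-1.336: |R|=0.35118 <1
  x=-2.720: |R|=1.12838 >1
  x=-2.655: |R|=1.05887 >1
So |R|<1 on (-2.5974, 0).

(-2.5974,0); λ=-7 ⇒ h* = (200/77)/7 = 0.3711.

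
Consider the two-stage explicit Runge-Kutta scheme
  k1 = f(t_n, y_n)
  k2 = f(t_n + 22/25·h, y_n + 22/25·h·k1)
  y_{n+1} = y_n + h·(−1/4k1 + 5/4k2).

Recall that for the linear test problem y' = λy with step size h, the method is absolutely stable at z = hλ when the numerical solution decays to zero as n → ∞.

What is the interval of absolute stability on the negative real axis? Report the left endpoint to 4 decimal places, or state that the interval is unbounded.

With y'=λy (z=hλ):
  k1=λy_n ⇒ h·k1=z·y_n;  k2=λ(1+22/25z)y_n ⇒ h·k2=z(1+22/25z)y_n
  y_{n+1}/y_n = 1 − 1/4z + 5/4z(1+22/25z) = 1 + z + 11/10z²
  so R(z) = 1 + z + 11/10z².

Boundary: |R(x)|=1, x<0.
x=-1.7: |R|=2.4790
R=1: x+11/10x²=0 ⇒ x=−10/11=-0.9091; min R=1−1/(4·11/10)=0.7727>−1
Confirm numerically:
  x=-0.701: |R|=0.83954 <1
  x=-0.618: |R|=0.80212 <1
  x=-0.547: |R|=0.78213 <1
  x=-1.377: |R|=1.70874 >1
  x=-1.271: |R|=1.50599 >1
So |R|<1 on (-0.9091, 0).

z∈(-0.9091,0).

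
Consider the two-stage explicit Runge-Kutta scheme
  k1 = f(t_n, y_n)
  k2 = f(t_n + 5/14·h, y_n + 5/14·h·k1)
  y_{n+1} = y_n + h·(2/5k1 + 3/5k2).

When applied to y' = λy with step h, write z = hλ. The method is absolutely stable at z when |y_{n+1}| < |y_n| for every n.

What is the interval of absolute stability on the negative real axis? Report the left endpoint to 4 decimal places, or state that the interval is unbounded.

Test eqn y'=λy, z=hλ:
  k1=λy_n ⇒ h·k1=z·y_n;  k2=λ(1+5/14z)y_n ⇒ h·k2=z(1+5/14z)y_n
  y_{n+1}/y_n = 1 + 2/5z + 3/5z(1+5/14z) = 1 + z + 3/14z²
  ⇒ R(z) = 1 + z + 3/14z².

Find x<0 with |R(x)|<1.
x=-0.31: |R|=0.7106
R=1: x+3/14x²=0 ⇒ x=−14/3=-4.6667; min R=1−1/(4·3/14)=-0.1667>−1
Confirm numerically:
  x=-4.457: |R|=0.79975 <1
  x=-3.523: |R|=0.13661 <1
  x=-3.247: |R|=0.01222 <1
  x=-3.210: |R|=0.00198 <1
  x=-5.192: |R|=1.58447 >1
  x=-5.156: |R|=1.54064 >1
  x=-5.046: |R|=1.41017 >1
So |R|<1 on (-4.6667, 0).

(-4.6667, 0).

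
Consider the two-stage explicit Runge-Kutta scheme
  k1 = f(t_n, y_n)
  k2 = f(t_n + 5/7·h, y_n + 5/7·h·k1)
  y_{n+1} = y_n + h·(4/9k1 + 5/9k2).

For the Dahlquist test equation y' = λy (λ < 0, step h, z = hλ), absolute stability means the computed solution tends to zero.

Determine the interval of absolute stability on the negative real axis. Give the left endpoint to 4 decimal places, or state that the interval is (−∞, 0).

On y'=λy, z=hλ:
  k1=λy_n ⇒ h·k1=z·y_n;  k2=λ(1+5/7z)y_n ⇒ h·k2=z(1+5/7z)y_n
  y_{n+1}/y_n = 1 + 4/9z + 5/9z(1+5/7z) = 1 + z + 25/63z²
  so R(z) = 1 + z + 25/63z².

Boundary: |R(x)|=1, x<0.
x=-0.97: |R|=0.4034
R=1: x+25/63x²=0 ⇒ x=−63/25=-2.5200; min R=1−1/(4·25/63)=0.3700>−1
Confirm numerically:
  x=-2.181: |R|=0.70660 <1
  x=-1.619: |R|=0.42114 <1
  x=-1.594: |R|=0.41427 <1
  x=-1.569: |R|=0.40789 <1
  x=-2.980: |R|=1.54397 >1
  x=-2.785: |R|=1.29287 >1
Stable set (-2.5200, 0).

(-2.5200, 0).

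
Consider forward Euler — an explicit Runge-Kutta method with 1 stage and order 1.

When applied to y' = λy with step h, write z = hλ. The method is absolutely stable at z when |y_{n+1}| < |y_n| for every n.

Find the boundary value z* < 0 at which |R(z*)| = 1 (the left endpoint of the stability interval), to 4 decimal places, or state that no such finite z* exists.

Test eqn y'=λy, z=hλ:
  order 1, 1-stage ⇒ R(z)=1+z
  (e.g. R(-1.21)=-0.21000, |R|=0.21000)

Boundary: |R(x)|=1, x<0.
x=-1.21: |R|=0.2100
|R(-2.12)|=1.1200 |R(-1.46)|=0.4600 |R(-0.56)|=0.4400
Bisect:
  x_lo=-2.5418 |R|=1.5418  x_hi=-0.0984 |R|=0.9016
  mid=-1.32008 |R|=0.32008 →hi
  mid=-1.93094 |R|=0.93094 →hi
  mid=-2.23637 |R|=1.23637 →lo
  mid=-2.08365 |R|=1.08365 →lo
  mid=-2.00730 |R|=1.00730 →lo
  mid=-1.96912 |R|=0.96912 →hi
  mid=-1.98821 |R|=0.98821 →hi
  ...
  [-2.00014,-1.99999] ⇒ x*=-2.0000
So |R|<1 on (-2.0000, 0).

left endpoint -2.0000.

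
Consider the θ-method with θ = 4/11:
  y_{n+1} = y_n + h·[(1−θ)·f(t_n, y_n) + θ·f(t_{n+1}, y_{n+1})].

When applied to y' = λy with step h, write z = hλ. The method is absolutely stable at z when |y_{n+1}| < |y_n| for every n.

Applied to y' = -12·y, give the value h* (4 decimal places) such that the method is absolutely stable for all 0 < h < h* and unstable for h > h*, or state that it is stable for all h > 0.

(-7.3333,0); λ=-12 ⇒ h* = (22/3)/12 = 0.6111.

On y'=λy, z=hλ:
  y_{n+1} = y_n + z·[7/11·y_n + 4/11·y_{n+1}] ⇒ (1 − 4/11z)y_{n+1} = (1 + 7/11z)y_n
  ⇒ R(z) = (1 + 7/11z)/(1 − 4/11z).

Find x<0 with |R(x)|<1.
x=-0.42: |R|=0.6356
R=−1: 1+7/11x = −1+4/11x ⇒ -3/11x=2 ⇒ x=2/(-3/11)=-7.3333
Confirm numerically:
  x=-4.514: |R|=0.70891 <1
  x=-4.409: |R|=0.69364 <1
  x=-3.765: |R|=0.58922 <1
  x=-7.749: |R|=1.02969 >1
  x=-7.458: |R|=1.00916 >1
So |R|<1 on (-7.3333, 0).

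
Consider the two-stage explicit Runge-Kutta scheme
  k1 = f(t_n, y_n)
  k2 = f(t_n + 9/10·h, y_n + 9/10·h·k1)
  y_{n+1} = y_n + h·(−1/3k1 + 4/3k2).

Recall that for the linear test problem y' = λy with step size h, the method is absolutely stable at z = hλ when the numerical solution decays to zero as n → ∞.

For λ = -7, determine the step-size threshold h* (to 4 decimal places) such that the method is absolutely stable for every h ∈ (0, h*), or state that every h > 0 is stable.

(-0.8333,0); λ=-7 ⇒ h* = (5/6)/7 = 0.1190.

With y'=λy (z=hλ):
  k1=λy_n ⇒ h·k1=z·y_n;  k2=λ(1+9/10z)y_n ⇒ h·k2=z(1+9/10z)y_n
  y_{n+1}/y_n = 1 − 1/3z + 4/3z(1+9/10z) = 1 + z + 6/5z²
  Hence R(z) = 1 + z + 6/5z².

Need |R(x)|<1, x<0.
x=-1.69: |R|=2.7373
R=1: x+6/5x²=0 ⇒ x=−5/6=-0.8333; min R=1−1/(4·6/5)=0.7917>−1
Confirm numerically:
  x=-0.812: |R|=0.97921 <1
  x=-0.515: |R|=0.80327 <1
  x=-0.457: |R|=0.79362 <1
  x=-0.372: |R|=0.79406 <1
  x=-1.379: |R|=1.90297 >1
  x=-0.967: |R|=1.15511 >1
Stable set (-0.8333, 0).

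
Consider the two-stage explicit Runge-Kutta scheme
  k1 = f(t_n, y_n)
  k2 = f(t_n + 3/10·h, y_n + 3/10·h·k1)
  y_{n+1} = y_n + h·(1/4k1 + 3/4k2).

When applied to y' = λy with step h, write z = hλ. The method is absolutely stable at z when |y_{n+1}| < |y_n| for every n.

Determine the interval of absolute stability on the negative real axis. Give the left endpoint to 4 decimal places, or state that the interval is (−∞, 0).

z∈(-4.4444,0).

On y'=λy, z=hλ:
  k1=λy_n ⇒ h·k1=z·y_n;  k2=λ(1+3/10z)y_n ⇒ h·k2=z(1+3/10z)y_n
  y_{n+1}/y_n = 1 + 1/4z + 3/4z(1+3/10z) = 1 + z + 9/40z²
  Hence R(z) = 1 + z + 9/40z².

Boundary: |R(x)|=1, x<0.
x=-1.03: |R|=0.2087
R=1: x+9/40x²=0 ⇒ x=−40/9=-4.4444; min R=1−1/(4·9/40)=-0.1111>−1
Confirm numerically:
  x=-3.745: |R|=0.41063 <1
  x=-3.100: |R|=0.06225 <1
  x=-2.628: |R|=0.07406 <1
  x=-5.000: |R|=1.62500 >1
  x=-4.820: |R|=1.40729 >1
  x=-4.738: |R|=1.31294 >1
Interval (-4.4444, 0).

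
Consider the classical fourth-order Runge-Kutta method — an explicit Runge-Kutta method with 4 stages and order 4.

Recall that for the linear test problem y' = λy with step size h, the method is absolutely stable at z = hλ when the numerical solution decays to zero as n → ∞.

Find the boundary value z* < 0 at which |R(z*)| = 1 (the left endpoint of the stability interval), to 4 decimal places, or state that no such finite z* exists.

left endpoint -2.7853.

Set f=λy, z=hλ:
  order 4, 4-stage ⇒ R(z)=1+z+z^2/2+z^3/6+z^4/24
  (e.g. R(-1.56)=0.27083, |R|=0.27083)

Solve |R(x)|<1 on ℝ⁻.
x=-1.56: |R|=0.2708
|R(-2.77)|=0.9772 |R(-2.18)|=0.4105 |R(-1.53)|=0.2718
Bisect:
  x_lo=-3.1001 |R|=1.5880  x_hi=-0.2379 |R|=0.7883
  mid=-1.66897 |R|=0.27223 →hi
  mid=-2.38452 |R|=0.54582 →hi
  mid=-2.74230 |R|=0.93709 →hi
  mid=-2.92119 |R|=1.22498 →lo
  mid=-2.83175 |R|=1.07232 →lo
  mid=-2.78702 |R|=1.00261 →lo
  mid=-2.76466 |R|=0.96934 →hi
  mid=-2.77584 |R|=0.98584 →hi
  mid=-2.78143 |R|=0.99420 →hi
  ...
  [-2.78545,-2.78528] ⇒ x*=-2.7853
Stable set (-2.7853, 0).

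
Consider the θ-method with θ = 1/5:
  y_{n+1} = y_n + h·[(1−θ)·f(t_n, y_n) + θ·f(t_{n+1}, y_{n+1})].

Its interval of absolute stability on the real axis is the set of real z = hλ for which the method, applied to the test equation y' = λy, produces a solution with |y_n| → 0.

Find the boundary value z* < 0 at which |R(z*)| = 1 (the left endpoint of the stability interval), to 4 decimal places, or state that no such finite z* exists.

z* = -3.3333.

On y'=λy, z=hλ:
  y_{n+1} = y_n + z·[4/5·y_n + 1/5·y_{n+1}] ⇒ (1 − 1/5z)y_{n+1} = (1 + 4/5z)y_n
  ⇒ R(z) = (1 + 4/5z)/(1 − 1/5z).

Boundary: |R(x)|=1, x<0.
x=-1.5: |R|=0.1538
R=−1: 1+4/5x = −1+1/5x ⇒ -3/5x=2 ⇒ x=2/(-3/5)=-3.3333
Confirm numerically:
  x=-2.796: |R|=0.79323 <1
  x=-2.727: |R|=0.76459 <1
  x=-2.570: |R|=0.69749 <1
  x=-1.453: |R|=0.12583 <1
  x=-3.766: |R|=1.14807 >1
  x=-3.632: |R|=1.10380 >1
  x=-3.430: |R|=1.03440 >1
Interval (-3.3333, 0).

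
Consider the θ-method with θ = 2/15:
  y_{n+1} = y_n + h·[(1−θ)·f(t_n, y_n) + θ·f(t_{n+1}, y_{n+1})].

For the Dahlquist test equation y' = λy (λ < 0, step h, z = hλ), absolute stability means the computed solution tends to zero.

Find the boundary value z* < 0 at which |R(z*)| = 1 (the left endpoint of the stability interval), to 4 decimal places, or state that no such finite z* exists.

z* = -2.7273.

With y'=λy (z=hλ):
  y_{n+1} = y_n + z·[13/15·y_n + 2/15·y_{n+1}] ⇒ (1 − 2/15z)y_{n+1} = (1 + 13/15z)y_n
  Hence R(z) = (1 + 13/15z)/(1 − 2/15z).

Solve |R(x)|<1 on ℝ⁻.
x=-1.69: |R|=0.3792
R=−1: 1+13/15x = −1+2/15x ⇒ -11/15x=2 ⇒ x=2/(-11/15)=-2.7273
Confirm numerically:
  x=-2.302: |R|=0.76138 <1
  x=-1.947: |R|=0.54573 <1
  x=-1.408: |R|=0.18545 <1
  x=-1.324: |R|=0.12534 <1
  x=-3.032: |R|=1.15913 >1
  x=-3.009: |R|=1.14745 >1
So |R|<1 on (-2.7273, 0).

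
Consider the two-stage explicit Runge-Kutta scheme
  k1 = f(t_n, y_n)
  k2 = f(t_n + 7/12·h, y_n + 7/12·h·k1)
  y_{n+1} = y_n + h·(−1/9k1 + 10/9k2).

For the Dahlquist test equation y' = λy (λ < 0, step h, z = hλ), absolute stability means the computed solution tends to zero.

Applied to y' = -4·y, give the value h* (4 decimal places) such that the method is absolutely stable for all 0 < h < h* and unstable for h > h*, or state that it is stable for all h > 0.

Set f=λy, z=hλ:
  k1=λy_n ⇒ h·k1=z·y_n;  k2=λ(1+7/12z)y_n ⇒ h·k2=z(1+7/12z)y_n
  y_{n+1}/y_n = 1 − 1/9z + 10/9z(1+7/12z) = 1 + z + 35/54z²
  Hence R(z) = 1 + z + 35/54z².

Need |R(x)|<1, x<0.
x=-0.75: |R|=0.6146
R=1: x+35/54x²=0 ⇒ x=−54/35=-1.5429; min R=1−1/(4·35/54)=0.6143>−1
Confirm numerically:
  x=-1.307: |R|=0.80020 <1
  x=-1.040: |R|=0.66104 <1
  x=-0.932: |R|=0.63100 <1
  x=-2.071: |R|=1.70893 >1
  x=-1.992: |R|=1.57989 >1
  x=-1.744: |R|=1.22737 >1
So |R|<1 on (-1.5429, 0).

(-1.5429,0); λ=-4 ⇒ h* = (54/35)/4 = 0.3857.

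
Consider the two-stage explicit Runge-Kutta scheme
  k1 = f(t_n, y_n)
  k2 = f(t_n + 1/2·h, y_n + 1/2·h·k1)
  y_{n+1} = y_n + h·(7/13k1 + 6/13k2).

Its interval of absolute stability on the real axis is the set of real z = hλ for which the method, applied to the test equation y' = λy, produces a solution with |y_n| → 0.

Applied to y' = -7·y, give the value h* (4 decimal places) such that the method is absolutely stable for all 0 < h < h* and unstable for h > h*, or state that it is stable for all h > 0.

(-4.3333,0); λ=-7 ⇒ h* = (13/3)/7 = 0.6190.

Set f=λy, z=hλ:
  k1=λy_n ⇒ h·k1=z·y_n;  k2=λ(1+1/2z)y_n ⇒ h·k2=z(1+1/2z)y_n
  y_{n+1}/y_n = 1 + 7/13z + 6/13z(1+1/2z) = 1 + z + 3/13z²
  Hence R(z) = 1 + z + 3/13z².

Solve |R(x)|<1 on ℝ⁻.
x=-0.33: |R|=0.6951
R=1: x+3/13x²=0 ⇒ x=−13/3=-4.3333; min R=1−1/(4·3/13)=-0.0833>−1
Confirm numerically:
  x=-4.166: |R|=0.83913 <1
  x=-3.357: |R|=0.24364 <1
  x=-2.246: |R|=0.08188 <1
  x=-4.873: |R|=1.60688 >1
  x=-4.840: |R|=1.56591 >1
  x=-4.813: |R|=1.53276 >1
So |R|<1 on (-4.3333, 0).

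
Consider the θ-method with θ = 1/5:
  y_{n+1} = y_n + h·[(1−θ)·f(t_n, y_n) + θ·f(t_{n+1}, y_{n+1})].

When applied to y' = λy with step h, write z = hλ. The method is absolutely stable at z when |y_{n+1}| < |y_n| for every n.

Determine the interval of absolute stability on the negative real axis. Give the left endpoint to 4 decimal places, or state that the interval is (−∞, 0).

With y'=λy (z=hλ):
  y_{n+1} = y_n + z·[4/5·y_n + 1/5·y_{n+1}] ⇒ (1 − 1/5z)y_{n+1} = (1 + 4/5z)y_n
  R(z) = (1 + 4/5z)/(1 − 1/5z).

Solve |R(x)|<1 on ℝ⁻.
x=-1.66: |R|=0.2462
R=−1: 1+4/5x = −1+1/5x ⇒ -3/5x=2 ⇒ x=2/(-3/5)=-3.3333
Confirm numerically:
  x=-2.212: |R|=0.53356 <1
  x=-2.034: |R|=0.44583 <1
  x=-1.926: |R|=0.39041 <1
  x=-1.569: |R|=0.19425 <1
  x=-3.724: |R|=1.13434 >1
  x=-3.583: |R|=1.08727 >1
  x=-3.525: |R|=1.06745 >1
Interval (-3.3333, 0).

z∈(-3.3333,0).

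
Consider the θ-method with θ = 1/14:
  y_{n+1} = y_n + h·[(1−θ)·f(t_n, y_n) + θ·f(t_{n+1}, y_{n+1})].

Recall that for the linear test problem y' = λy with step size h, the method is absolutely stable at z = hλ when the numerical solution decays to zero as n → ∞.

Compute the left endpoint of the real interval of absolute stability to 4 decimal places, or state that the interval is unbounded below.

Test eqn y'=λy, z=hλ:
  y_{n+1} = y_n + z·[13/14·y_n + 1/14·y_{n+1}] ⇒ (1 − 1/14z)y_{n+1} = (1 + 13/14z)y_n
  R(z) = (1 + 13/14z)/(1 − 1/14z).

Solve |R(x)|<1 on ℝ⁻.
x=-0.85: |R|=0.1987
R=−1: 1+13/14x = −1+1/14x ⇒ -6/7x=2 ⇒ x=2/(-6/7)=-2.3333
Confirm numerically:
  x=-2.084: |R|=0.81398 <1
  x=-1.787: |R|=0.58472 <1
  x=-1.421: |R|=0.29006 <1
  x=-1.337: |R|=0.22045 <1
  x=-2.503: |R|=1.12337 >1
  x=-2.410: |R|=1.05606 >1
Interval (-2.3333, 0).

left endpoint -2.3333.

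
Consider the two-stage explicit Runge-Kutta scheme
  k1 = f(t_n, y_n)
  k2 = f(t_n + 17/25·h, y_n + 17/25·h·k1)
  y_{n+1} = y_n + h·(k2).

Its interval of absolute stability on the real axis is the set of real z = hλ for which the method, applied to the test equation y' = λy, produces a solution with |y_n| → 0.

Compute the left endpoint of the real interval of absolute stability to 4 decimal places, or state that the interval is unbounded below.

Test eqn y'=λy, z=hλ:
  k1=λy_n ⇒ h·k1=z·y_n;  k2=λ(1+17/25z)y_n ⇒ h·k2=z(1+17/25z)y_n
  y_{n+1}/y_n = 1 + z(1+17/25z) = 1 + z + 17/25z²
  ⇒ R(z) = 1 + z + 17/25z².

Boundary: |R(x)|=1, x<0.
x=-1.47: |R|=0.9994
R=1: x+17/25x²=0 ⇒ x=−25/17=-1.4706; min R=1−1/(4·17/25)=0.6324>−1
Confirm numerically:
  x=-1.072: |R|=0.70945 <1
  x=-0.900: |R|=0.65080 <1
  x=-0.619: |R|=0.64155 <1
  x=-1.974: |R|=1.67574 >1
  x=-1.633: |R|=1.18035 >1
  x=-1.603: |R|=1.14433 >1
Interval (-1.4706, 0).

z* = -1.4706.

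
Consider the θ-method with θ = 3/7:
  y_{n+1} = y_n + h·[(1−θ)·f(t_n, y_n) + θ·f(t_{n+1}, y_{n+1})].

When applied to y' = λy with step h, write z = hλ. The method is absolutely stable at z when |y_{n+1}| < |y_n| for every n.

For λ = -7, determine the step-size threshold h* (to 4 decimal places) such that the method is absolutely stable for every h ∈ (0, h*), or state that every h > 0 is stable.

Set f=λy, z=hλ:
  y_{n+1} = y_n + z·[4/7·y_n + 3/7·y_{n+1}] ⇒ (1 − 3/7z)y_{n+1} = (1 + 4/7z)y_n
  so R(z) = (1 + 4/7z)/(1 − 3/7z).

Boundary: |R(x)|=1, x<0.
x=-1.52: |R|=0.0796
R=−1: 1+4/7x = −1+3/7x ⇒ -1/7x=2 ⇒ x=2/(-1/7)=-14.0000
Confirm numerically:
  x=-13.856: |R|=0.99704 <1
  x=-10.448: |R|=0.90736 <1
  x=-8.611: |R|=0.83587 <1
  x=-6.616: |R|=0.72497 <1
  x=-14.414: |R|=1.00824 >1
  x=-14.096: |R|=1.00195 >1
Interval (-14.0000, 0).

(-14.0000,0); λ=-7 ⇒ h* = (14)/7 = 2.0000.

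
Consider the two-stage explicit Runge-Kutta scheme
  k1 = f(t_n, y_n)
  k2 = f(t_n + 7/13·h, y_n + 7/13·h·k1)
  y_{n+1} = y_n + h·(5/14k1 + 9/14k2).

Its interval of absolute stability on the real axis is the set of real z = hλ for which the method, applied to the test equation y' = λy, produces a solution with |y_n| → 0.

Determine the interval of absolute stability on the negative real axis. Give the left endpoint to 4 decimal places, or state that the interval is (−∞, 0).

(-2.8889, 0).

On y'=λy, z=hλ:
  k1=λy_n ⇒ h·k1=z·y_n;  k2=λ(1+7/13z)y_n ⇒ h·k2=z(1+7/13z)y_n
  y_{n+1}/y_n = 1 + 5/14z + 9/14z(1+7/13z) = 1 + z + 9/26z²
  R(z) = 1 + z + 9/26z².

Solve |R(x)|<1 on ℝ⁻.
x=-1.7: |R|=0.3004
R=1: x+9/26x²=0 ⇒ x=−26/9=-2.8889; min R=1−1/(4·9/26)=0.2778>−1
Confirm numerically:
  x=-2.622: |R|=0.75777 <1
  x=-2.067: |R|=0.41194 <1
  x=-1.876: |R|=0.34225 <1
  x=-1.773: |R|=0.31514 <1
  x=-3.357: |R|=1.54396 >1
  x=-3.071: |R|=1.19359 >1
  x=-2.986: |R|=1.10038 >1
Stable set (-2.8889, 0).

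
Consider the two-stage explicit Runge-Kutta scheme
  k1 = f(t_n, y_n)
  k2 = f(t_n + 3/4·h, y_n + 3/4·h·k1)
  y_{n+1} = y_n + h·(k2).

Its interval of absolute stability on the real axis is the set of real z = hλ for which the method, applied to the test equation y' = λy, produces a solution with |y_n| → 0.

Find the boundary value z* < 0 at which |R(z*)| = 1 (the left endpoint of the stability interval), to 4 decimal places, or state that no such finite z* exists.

With y'=λy (z=hλ):
  k1=λy_n ⇒ h·k1=z·y_n;  k2=λ(1+3/4z)y_n ⇒ h·k2=z(1+3/4z)y_n
  y_{n+1}/y_n = 1 + z(1+3/4z) = 1 + z + 3/4z²
  so R(z) = 1 + z + 3/4z².

Solve |R(x)|<1 on ℝ⁻.
x=-0.86: |R|=0.6947
R=1: x+3/4x²=0 ⇒ x=−4/3=-1.3333; min R=1−1/(4·3/4)=0.6667>−1
Confirm numerically:
  x=-1.128: |R|=0.82629 <1
  x=-1.074: |R|=0.79111 <1
  x=-0.734: |R|=0.67007 <1
  x=-1.896: |R|=1.80011 >1
  x=-1.745: |R|=1.53877 >1
  x=-1.432: |R|=1.10597 >1
Interval (-1.3333, 0).

left endpoint -1.3333.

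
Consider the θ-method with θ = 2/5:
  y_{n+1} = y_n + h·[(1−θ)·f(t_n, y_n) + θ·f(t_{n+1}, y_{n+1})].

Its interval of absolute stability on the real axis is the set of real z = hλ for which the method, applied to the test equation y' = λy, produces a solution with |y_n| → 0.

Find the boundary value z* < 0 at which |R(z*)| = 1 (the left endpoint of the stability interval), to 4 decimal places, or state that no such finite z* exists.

With y'=λy (z=hλ):
  y_{n+1} = y_n + z·[3/5·y_n + 2/5·y_{n+1}] ⇒ (1 − 2/5z)y_{n+1} = (1 + 3/5z)y_n
  R(z) = (1 + 3/5z)/(1 − 2/5z).

Boundary: |R(x)|=1, x<0.
x=-1.01: |R|=0.2806
R=−1: 1+3/5x = −1+2/5x ⇒ -1/5x=2 ⇒ x=2/(-1/5)=-10.0000
Confirm numerically:
  x=-5.662: |R|=0.73426 <1
  x=-5.062: |R|=0.67350 <1
  x=-4.750: |R|=0.63793 <1
  x=-4.428: |R|=0.59786 <1
  x=-10.485: |R|=1.01868 >1
  x=-10.213: |R|=1.00838 >1
  x=-10.071: |R|=1.00282 >1
Interval (-10.0000, 0).

z* = -10.0000.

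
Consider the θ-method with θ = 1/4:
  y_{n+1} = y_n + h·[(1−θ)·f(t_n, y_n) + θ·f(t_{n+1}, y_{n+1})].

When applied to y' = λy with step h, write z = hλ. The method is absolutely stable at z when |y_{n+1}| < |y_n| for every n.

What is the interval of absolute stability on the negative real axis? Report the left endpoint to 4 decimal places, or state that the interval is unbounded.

Test eqn y'=λy, z=hλ:
  y_{n+1} = y_n + z·[3/4·y_n + 1/4·y_{n+1}] ⇒ (1 − 1/4z)y_{n+1} = (1 + 3/4z)y_n
  so R(z) = (1 + 3/4z)/(1 − 1/4z).

Find x<0 with |R(x)|<1.
x=-1.32: |R|=0.0075
R=−1: 1+3/4x = −1+1/4x ⇒ -1/2x=2 ⇒ x=2/(-1/2)=-4.0000
Confirm numerically:
  x=-2.933: |R|=0.69220 <1
  x=-2.890: |R|=0.67779 <1
  x=-1.996: |R|=0.33155 <1
  x=-4.288: |R|=1.06950 >1
  x=-4.041: |R|=1.01020 >1
So |R|<1 on (-4.0000, 0).

z∈(-4.0000,0).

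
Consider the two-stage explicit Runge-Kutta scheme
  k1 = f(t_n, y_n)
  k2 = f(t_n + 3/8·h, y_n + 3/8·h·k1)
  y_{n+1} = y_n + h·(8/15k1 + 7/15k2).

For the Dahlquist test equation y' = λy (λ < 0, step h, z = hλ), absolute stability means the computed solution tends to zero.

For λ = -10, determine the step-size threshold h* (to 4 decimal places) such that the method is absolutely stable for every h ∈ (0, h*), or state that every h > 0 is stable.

Test eqn y'=λy, z=hλ:
  k1=λy_n ⇒ h·k1=z·y_n;  k2=λ(1+3/8z)y_n ⇒ h·k2=z(1+3/8z)y_n
  y_{n+1}/y_n = 1 + 8/15z + 7/15z(1+3/8z) = 1 + z + 7/40z²
  ⇒ R(z) = 1 + z + 7/40z².

Find x<0 with |R(x)|<1.
x=-1.15: |R|=0.0814
R=1: x+7/40x²=0 ⇒ x=−40/7=-5.7143; min R=1−1/(4·7/40)=-0.4286>−1
Confirm numerically:
  x=-4.611: |R|=0.10973 <1
  x=-2.450: |R|=0.39956 <1
  x=-2.299: |R|=0.37405 <1
  x=-5.937: |R|=1.23139 >1
  x=-5.903: |R|=1.19495 >1
Stable set (-5.7143, 0).

(-5.7143,0); λ=-10 ⇒ h* = (40/7)/10 = 0.5714.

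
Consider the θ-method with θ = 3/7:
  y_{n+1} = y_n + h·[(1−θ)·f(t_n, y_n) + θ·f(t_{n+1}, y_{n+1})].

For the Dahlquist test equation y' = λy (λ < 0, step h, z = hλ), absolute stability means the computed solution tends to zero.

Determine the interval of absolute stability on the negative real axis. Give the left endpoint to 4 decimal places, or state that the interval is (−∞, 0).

With y'=λy (z=hλ):
  y_{n+1} = y_n + z·[4/7·y_n + 3/7·y_{n+1}] ⇒ (1 − 3/7z)y_{n+1} = (1 + 4/7z)y_n
  ⇒ R(z) = (1 + 4/7z)/(1 − 3/7z).

Need |R(x)|<1, x<0.
x=-1.02: |R|=0.2903
R=−1: 1+4/7x = −1+3/7x ⇒ -1/7x=2 ⇒ x=2/(-1/7)=-14.0000
Confirm numerically:
  x=-13.280: |R|=0.98463 <1
  x=-11.629: |R|=0.94340 <1
  x=-7.637: |R|=0.78727 <1
  x=-14.567: |R|=1.01118 >1
  x=-14.292: |R|=1.00585 >1
  x=-14.269: |R|=1.00540 >1
So |R|<1 on (-14.0000, 0).

(-14.0000, 0).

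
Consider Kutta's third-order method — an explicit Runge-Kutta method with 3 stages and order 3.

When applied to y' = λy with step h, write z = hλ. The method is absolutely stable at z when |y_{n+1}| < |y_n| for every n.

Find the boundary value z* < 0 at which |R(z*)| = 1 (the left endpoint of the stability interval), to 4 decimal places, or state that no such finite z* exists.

z* = -2.5127.

Test eqn y'=λy, z=hλ:
  order 3, 3-stage ⇒ R(z)=1+z+z^2/2+z^3/6
  (e.g. R(-1.72)=-0.08887, |R|=0.08887)

Boundary: |R(x)|=1, x<0.
x=-1.72: |R|=0.0889
|R(-2.14)|=0.4836 |R(-1.14)|=0.2629 |R(-0.55)|=0.5735
Bisect:
  x_lo=-3.0310 |R|=2.0783  x_hi=-0.3011 |R|=0.7396
  mid=-1.66605 |R|=0.04894 →hi
  mid=-2.34850 |R|=0.74961 →hi
  mid=-2.68973 |R|=1.31561 →lo
  mid=-2.51911 |R|=1.01050 →lo
  mid=-2.43381 |R|=0.87484 →hi
  mid=-2.47646 |R|=0.94133 →hi
  mid=-2.49779 |R|=0.97557 →hi
  ...
  [-2.51278,-2.51262] ⇒ x*=-2.5127
Stable set (-2.5127, 0).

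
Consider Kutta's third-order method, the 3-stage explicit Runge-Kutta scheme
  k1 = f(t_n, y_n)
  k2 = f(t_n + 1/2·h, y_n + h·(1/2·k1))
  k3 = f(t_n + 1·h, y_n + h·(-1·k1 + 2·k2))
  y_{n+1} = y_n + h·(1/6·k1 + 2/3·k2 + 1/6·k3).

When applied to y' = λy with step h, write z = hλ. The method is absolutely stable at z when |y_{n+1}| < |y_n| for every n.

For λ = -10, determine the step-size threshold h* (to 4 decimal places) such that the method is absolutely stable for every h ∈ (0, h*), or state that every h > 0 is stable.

With y'=λy (z=hλ):
  order 3, 3-stage ⇒ R(z)=1+z+z^2/2+z^3/6
  (e.g. R(-1.13)=0.26797, |R|=0.26797)

Need |R(x)|<1, x<0.
x=-1.13: |R|=0.2680
|R(-2.21)|=0.5669 |R(-1.71)|=0.0813 |R(-1.03)|=0.3183
Bisect:
  x_lo=-3.0793 |R|=2.2046  x_hi=-0.2493 |R|=0.7792
  mid=-1.66427 |R|=0.04765 →hi
  mid=-2.37177 |R|=0.78278 →hi
  mid=-2.72552 |R|=1.38570 →lo
  mid=-2.54865 |R|=1.06001 →lo
  mid=-2.46021 |R|=0.91568 →hi
  mid=-2.50443 |R|=0.98638 →hi
  mid=-2.52654 |R|=1.02282 →lo
  mid=-2.51548 |R|=1.00451 →lo
  ...
  [-2.51289,-2.51272] ⇒ x*=-2.5127
Stable set (-2.5127, 0).

(-2.5127,0); λ=-10 ⇒ h* = 0.2513.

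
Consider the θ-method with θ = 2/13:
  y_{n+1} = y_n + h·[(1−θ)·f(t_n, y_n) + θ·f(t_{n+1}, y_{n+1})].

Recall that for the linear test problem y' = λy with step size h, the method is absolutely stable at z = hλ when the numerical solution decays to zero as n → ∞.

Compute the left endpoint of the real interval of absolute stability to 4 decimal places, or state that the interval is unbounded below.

Test eqn y'=λy, z=hλ:
  y_{n+1} = y_n + z·[11/13·y_n + 2/13·y_{n+1}] ⇒ (1 − 2/13z)y_{n+1} = (1 + 11/13z)y_n
  Hence R(z) = (1 + 11/13z)/(1 − 2/13z).

Solve |R(x)|<1 on ℝ⁻.
x=-0.9: |R|=0.2095
R=−1: 1+11/13x = −1+2/13x ⇒ -9/13x=2 ⇒ x=2/(-9/13)=-2.8889
Confirm numerically:
  x=-2.840: |R|=0.97645 <1
  x=-2.785: |R|=0.94965 <1
  x=-2.182: |R|=0.63361 <1
  x=-2.121: |R|=0.59918 <1
  x=-3.445: |R|=1.25163 >1
  x=-3.431: |R|=1.24564 >1
  x=-3.032: |R|=1.06756 >1
Stable set (-2.8889, 0).

left endpoint -2.8889.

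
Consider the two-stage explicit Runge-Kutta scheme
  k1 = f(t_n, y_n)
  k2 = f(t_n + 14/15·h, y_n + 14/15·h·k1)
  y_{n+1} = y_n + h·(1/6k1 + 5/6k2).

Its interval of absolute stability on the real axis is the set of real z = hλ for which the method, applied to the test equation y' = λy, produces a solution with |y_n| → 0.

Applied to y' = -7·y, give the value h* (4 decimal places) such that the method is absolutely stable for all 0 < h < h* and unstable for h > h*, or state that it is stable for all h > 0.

Set f=λy, z=hλ:
  k1=λy_n ⇒ h·k1=z·y_n;  k2=λ(1+14/15z)y_n ⇒ h·k2=z(1+14/15z)y_n
  y_{n+1}/y_n = 1 + 1/6z + 5/6z(1+14/15z) = 1 + z + 7/9z²
  R(z) = 1 + z + 7/9z².

Boundary: |R(x)|=1, x<0.
x=-1.07: |R|=0.8205
R=1: x+7/9x²=0 ⇒ x=−9/7=-1.2857; min R=1−1/(4·7/9)=0.6786>−1
Confirm numerically:
  x=-0.957: |R|=0.75533 <1
  x=-0.830: |R|=0.70581 <1
  x=-0.779: |R|=0.69299 <1
  x=-0.530: |R|=0.68848 <1
  x=-1.608: |R|=1.40307 >1
  x=-1.562: |R|=1.33566 >1
  x=-1.443: |R|=1.17653 >1
Interval (-1.2857, 0).

(-1.2857,0); λ=-7 ⇒ h* = (9/7)/7 = 0.1837.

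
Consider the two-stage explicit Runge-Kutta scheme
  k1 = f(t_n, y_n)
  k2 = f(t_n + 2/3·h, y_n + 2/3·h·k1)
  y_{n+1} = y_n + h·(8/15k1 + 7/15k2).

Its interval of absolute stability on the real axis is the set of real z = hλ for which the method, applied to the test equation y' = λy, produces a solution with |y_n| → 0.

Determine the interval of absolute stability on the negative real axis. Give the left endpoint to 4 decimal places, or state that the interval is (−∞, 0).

Set f=λy, z=hλ:
  k1=λy_n ⇒ h·k1=z·y_n;  k2=λ(1+2/3z)y_n ⇒ h·k2=z(1+2/3z)y_n
  y_{n+1}/y_n = 1 + 8/15z + 7/15z(1+2/3z) = 1 + z + 14/45z²
  so R(z) = 1 + z + 14/45z².

Need |R(x)|<1, x<0.
x=-0.3: |R|=0.7280
R=1: x+14/45x²=0 ⇒ x=−45/14=-3.2143; min R=1−1/(4·14/45)=0.1964>−1
Confirm numerically:
  x=-3.002: |R|=0.80173 <1
  x=-2.753: |R|=0.60491 <1
  x=-2.583: |R|=0.49270 <1
  x=-3.455: |R|=1.25874 >1
  x=-3.295: |R|=1.08274 >1
  x=-3.255: |R|=1.04123 >1
Stable set (-3.2143, 0).

(-3.2143, 0).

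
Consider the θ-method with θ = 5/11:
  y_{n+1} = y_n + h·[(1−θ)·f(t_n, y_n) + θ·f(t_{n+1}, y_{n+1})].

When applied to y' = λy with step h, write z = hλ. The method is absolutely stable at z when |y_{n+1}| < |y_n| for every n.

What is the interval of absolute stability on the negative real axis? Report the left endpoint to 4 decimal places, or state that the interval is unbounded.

(-22.0000, 0).

Test eqn y'=λy, z=hλ:
  y_{n+1} = y_n + z·[6/11·y_n + 5/11·y_{n+1}] ⇒ (1 − 5/11z)y_{n+1} = (1 + 6/11z)y_n
  R(z) = (1 + 6/11z)/(1 − 5/11z).

Find x<0 with |R(x)|<1.
x=-1.05: |R|=0.2892
R=−1: 1+6/11x = −1+5/11x ⇒ -1/11x=2 ⇒ x=2/(-1/11)=-22.0000
Confirm numerically:
  x=-17.612: |R|=0.95570 <1
  x=-17.375: |R|=0.95275 <1
  x=-17.016: |R|=0.94813 <1
  x=-22.334: |R|=1.00272 >1
  x=-22.078: |R|=1.00064 >1
  x=-22.039: |R|=1.00032 >1
So |R|<1 on (-22.0000, 0).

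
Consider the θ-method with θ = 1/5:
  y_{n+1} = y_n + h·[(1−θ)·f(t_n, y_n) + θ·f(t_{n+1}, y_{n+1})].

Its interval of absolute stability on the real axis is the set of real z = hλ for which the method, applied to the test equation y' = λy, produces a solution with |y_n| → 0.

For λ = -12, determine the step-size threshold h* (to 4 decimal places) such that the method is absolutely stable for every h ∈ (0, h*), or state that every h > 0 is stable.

Set f=λy, z=hλ:
  y_{n+1} = y_n + z·[4/5·y_n + 1/5·y_{n+1}] ⇒ (1 − 1/5z)y_{n+1} = (1 + 4/5z)y_n
  Hence R(z) = (1 + 4/5z)/(1 − 1/5z).

Need |R(x)|<1, x<0.
x=-1.64: |R|=0.2349
R=−1: 1+4/5x = −1+1/5x ⇒ -3/5x=2 ⇒ x=2/(-3/5)=-3.3333
Confirm numerically:
  x=-2.967: |R|=0.86206 <1
  x=-2.367: |R|=0.60649 <1
  x=-1.369: |R|=0.07474 <1
  x=-3.636: |R|=1.10514 >1
  x=-3.419: |R|=1.03053 >1
Interval (-3.3333, 0).

(-3.3333,0); λ=-12 ⇒ h* = (10/3)/12 = 0.2778.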